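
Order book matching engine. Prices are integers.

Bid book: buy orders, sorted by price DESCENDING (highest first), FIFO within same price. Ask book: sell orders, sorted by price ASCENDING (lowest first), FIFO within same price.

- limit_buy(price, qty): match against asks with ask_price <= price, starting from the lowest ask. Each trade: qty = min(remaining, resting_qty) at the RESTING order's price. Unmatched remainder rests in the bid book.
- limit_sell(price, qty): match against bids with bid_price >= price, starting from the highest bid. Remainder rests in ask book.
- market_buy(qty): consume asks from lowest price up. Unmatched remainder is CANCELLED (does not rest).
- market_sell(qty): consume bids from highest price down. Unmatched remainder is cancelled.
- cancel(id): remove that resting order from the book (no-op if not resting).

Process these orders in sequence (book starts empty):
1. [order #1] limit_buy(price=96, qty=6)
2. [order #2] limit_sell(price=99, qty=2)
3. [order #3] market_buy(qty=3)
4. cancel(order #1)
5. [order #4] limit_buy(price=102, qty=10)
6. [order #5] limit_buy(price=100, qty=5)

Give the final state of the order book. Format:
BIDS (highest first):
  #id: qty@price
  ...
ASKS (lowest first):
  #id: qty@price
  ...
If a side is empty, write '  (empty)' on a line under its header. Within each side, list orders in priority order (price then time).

Answer: BIDS (highest first):
  #4: 10@102
  #5: 5@100
ASKS (lowest first):
  (empty)

Derivation:
After op 1 [order #1] limit_buy(price=96, qty=6): fills=none; bids=[#1:6@96] asks=[-]
After op 2 [order #2] limit_sell(price=99, qty=2): fills=none; bids=[#1:6@96] asks=[#2:2@99]
After op 3 [order #3] market_buy(qty=3): fills=#3x#2:2@99; bids=[#1:6@96] asks=[-]
After op 4 cancel(order #1): fills=none; bids=[-] asks=[-]
After op 5 [order #4] limit_buy(price=102, qty=10): fills=none; bids=[#4:10@102] asks=[-]
After op 6 [order #5] limit_buy(price=100, qty=5): fills=none; bids=[#4:10@102 #5:5@100] asks=[-]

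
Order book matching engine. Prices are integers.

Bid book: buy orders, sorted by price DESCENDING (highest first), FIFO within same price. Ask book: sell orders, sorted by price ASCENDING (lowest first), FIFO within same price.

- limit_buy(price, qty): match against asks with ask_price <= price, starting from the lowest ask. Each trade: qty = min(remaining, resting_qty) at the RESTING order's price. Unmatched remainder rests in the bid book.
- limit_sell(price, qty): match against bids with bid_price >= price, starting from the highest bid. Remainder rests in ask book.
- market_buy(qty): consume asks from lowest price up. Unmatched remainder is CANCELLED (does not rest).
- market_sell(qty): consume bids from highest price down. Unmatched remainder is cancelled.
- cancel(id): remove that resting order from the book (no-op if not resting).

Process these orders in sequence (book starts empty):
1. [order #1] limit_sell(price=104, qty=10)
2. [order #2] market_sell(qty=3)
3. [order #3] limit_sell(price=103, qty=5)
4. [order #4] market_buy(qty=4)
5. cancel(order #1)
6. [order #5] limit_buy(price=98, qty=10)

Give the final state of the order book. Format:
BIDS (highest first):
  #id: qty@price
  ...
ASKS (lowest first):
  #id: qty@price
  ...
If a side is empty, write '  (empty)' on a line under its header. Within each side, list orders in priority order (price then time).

Answer: BIDS (highest first):
  #5: 10@98
ASKS (lowest first):
  #3: 1@103

Derivation:
After op 1 [order #1] limit_sell(price=104, qty=10): fills=none; bids=[-] asks=[#1:10@104]
After op 2 [order #2] market_sell(qty=3): fills=none; bids=[-] asks=[#1:10@104]
After op 3 [order #3] limit_sell(price=103, qty=5): fills=none; bids=[-] asks=[#3:5@103 #1:10@104]
After op 4 [order #4] market_buy(qty=4): fills=#4x#3:4@103; bids=[-] asks=[#3:1@103 #1:10@104]
After op 5 cancel(order #1): fills=none; bids=[-] asks=[#3:1@103]
After op 6 [order #5] limit_buy(price=98, qty=10): fills=none; bids=[#5:10@98] asks=[#3:1@103]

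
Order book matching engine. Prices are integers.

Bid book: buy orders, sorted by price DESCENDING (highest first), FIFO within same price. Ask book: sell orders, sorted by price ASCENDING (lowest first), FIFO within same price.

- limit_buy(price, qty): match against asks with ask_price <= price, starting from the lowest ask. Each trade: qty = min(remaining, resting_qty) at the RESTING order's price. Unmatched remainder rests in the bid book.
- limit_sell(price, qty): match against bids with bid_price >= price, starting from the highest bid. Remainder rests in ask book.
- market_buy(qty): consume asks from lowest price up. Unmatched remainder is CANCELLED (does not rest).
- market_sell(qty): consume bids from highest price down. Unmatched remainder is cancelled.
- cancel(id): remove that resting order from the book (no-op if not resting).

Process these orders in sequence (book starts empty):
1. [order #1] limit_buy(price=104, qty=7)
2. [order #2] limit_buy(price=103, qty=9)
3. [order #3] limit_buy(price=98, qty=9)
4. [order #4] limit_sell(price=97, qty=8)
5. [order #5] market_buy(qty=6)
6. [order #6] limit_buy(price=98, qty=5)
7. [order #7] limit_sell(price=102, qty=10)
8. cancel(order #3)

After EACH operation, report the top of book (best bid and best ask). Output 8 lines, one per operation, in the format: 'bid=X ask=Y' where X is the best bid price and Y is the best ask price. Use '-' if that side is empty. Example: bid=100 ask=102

After op 1 [order #1] limit_buy(price=104, qty=7): fills=none; bids=[#1:7@104] asks=[-]
After op 2 [order #2] limit_buy(price=103, qty=9): fills=none; bids=[#1:7@104 #2:9@103] asks=[-]
After op 3 [order #3] limit_buy(price=98, qty=9): fills=none; bids=[#1:7@104 #2:9@103 #3:9@98] asks=[-]
After op 4 [order #4] limit_sell(price=97, qty=8): fills=#1x#4:7@104 #2x#4:1@103; bids=[#2:8@103 #3:9@98] asks=[-]
After op 5 [order #5] market_buy(qty=6): fills=none; bids=[#2:8@103 #3:9@98] asks=[-]
After op 6 [order #6] limit_buy(price=98, qty=5): fills=none; bids=[#2:8@103 #3:9@98 #6:5@98] asks=[-]
After op 7 [order #7] limit_sell(price=102, qty=10): fills=#2x#7:8@103; bids=[#3:9@98 #6:5@98] asks=[#7:2@102]
After op 8 cancel(order #3): fills=none; bids=[#6:5@98] asks=[#7:2@102]

Answer: bid=104 ask=-
bid=104 ask=-
bid=104 ask=-
bid=103 ask=-
bid=103 ask=-
bid=103 ask=-
bid=98 ask=102
bid=98 ask=102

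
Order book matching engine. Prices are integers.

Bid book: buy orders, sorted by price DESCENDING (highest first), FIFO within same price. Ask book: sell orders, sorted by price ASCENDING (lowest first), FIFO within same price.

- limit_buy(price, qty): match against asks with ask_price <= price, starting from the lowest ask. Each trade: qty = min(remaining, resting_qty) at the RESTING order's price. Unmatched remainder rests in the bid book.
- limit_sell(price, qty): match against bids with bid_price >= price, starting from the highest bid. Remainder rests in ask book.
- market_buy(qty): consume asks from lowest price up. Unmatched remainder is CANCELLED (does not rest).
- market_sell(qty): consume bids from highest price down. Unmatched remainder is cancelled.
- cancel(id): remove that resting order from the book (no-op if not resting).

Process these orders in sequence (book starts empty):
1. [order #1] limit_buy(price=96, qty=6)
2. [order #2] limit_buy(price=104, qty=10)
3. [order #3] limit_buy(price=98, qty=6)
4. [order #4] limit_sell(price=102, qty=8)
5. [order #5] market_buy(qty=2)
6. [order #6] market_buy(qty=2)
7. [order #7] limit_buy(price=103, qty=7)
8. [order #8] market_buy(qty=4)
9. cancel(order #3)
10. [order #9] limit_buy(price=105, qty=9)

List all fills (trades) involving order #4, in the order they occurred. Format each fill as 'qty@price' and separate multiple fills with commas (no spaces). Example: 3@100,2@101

After op 1 [order #1] limit_buy(price=96, qty=6): fills=none; bids=[#1:6@96] asks=[-]
After op 2 [order #2] limit_buy(price=104, qty=10): fills=none; bids=[#2:10@104 #1:6@96] asks=[-]
After op 3 [order #3] limit_buy(price=98, qty=6): fills=none; bids=[#2:10@104 #3:6@98 #1:6@96] asks=[-]
After op 4 [order #4] limit_sell(price=102, qty=8): fills=#2x#4:8@104; bids=[#2:2@104 #3:6@98 #1:6@96] asks=[-]
After op 5 [order #5] market_buy(qty=2): fills=none; bids=[#2:2@104 #3:6@98 #1:6@96] asks=[-]
After op 6 [order #6] market_buy(qty=2): fills=none; bids=[#2:2@104 #3:6@98 #1:6@96] asks=[-]
After op 7 [order #7] limit_buy(price=103, qty=7): fills=none; bids=[#2:2@104 #7:7@103 #3:6@98 #1:6@96] asks=[-]
After op 8 [order #8] market_buy(qty=4): fills=none; bids=[#2:2@104 #7:7@103 #3:6@98 #1:6@96] asks=[-]
After op 9 cancel(order #3): fills=none; bids=[#2:2@104 #7:7@103 #1:6@96] asks=[-]
After op 10 [order #9] limit_buy(price=105, qty=9): fills=none; bids=[#9:9@105 #2:2@104 #7:7@103 #1:6@96] asks=[-]

Answer: 8@104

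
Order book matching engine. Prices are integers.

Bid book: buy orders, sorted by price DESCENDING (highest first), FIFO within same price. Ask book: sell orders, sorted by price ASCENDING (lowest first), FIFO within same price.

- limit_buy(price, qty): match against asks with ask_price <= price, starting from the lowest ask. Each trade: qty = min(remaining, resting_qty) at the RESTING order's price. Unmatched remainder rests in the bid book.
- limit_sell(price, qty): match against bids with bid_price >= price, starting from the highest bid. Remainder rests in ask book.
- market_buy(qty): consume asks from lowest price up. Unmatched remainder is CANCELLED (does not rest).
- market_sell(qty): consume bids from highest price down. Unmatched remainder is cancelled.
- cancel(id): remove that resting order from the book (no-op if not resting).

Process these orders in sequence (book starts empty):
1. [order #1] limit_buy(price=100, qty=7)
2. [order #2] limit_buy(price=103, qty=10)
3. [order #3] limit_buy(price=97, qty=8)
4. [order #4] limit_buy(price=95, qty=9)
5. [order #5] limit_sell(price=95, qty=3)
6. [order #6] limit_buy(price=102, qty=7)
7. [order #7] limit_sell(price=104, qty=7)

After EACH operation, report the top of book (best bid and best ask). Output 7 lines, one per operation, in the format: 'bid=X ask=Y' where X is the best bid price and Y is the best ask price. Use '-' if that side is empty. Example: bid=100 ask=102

Answer: bid=100 ask=-
bid=103 ask=-
bid=103 ask=-
bid=103 ask=-
bid=103 ask=-
bid=103 ask=-
bid=103 ask=104

Derivation:
After op 1 [order #1] limit_buy(price=100, qty=7): fills=none; bids=[#1:7@100] asks=[-]
After op 2 [order #2] limit_buy(price=103, qty=10): fills=none; bids=[#2:10@103 #1:7@100] asks=[-]
After op 3 [order #3] limit_buy(price=97, qty=8): fills=none; bids=[#2:10@103 #1:7@100 #3:8@97] asks=[-]
After op 4 [order #4] limit_buy(price=95, qty=9): fills=none; bids=[#2:10@103 #1:7@100 #3:8@97 #4:9@95] asks=[-]
After op 5 [order #5] limit_sell(price=95, qty=3): fills=#2x#5:3@103; bids=[#2:7@103 #1:7@100 #3:8@97 #4:9@95] asks=[-]
After op 6 [order #6] limit_buy(price=102, qty=7): fills=none; bids=[#2:7@103 #6:7@102 #1:7@100 #3:8@97 #4:9@95] asks=[-]
After op 7 [order #7] limit_sell(price=104, qty=7): fills=none; bids=[#2:7@103 #6:7@102 #1:7@100 #3:8@97 #4:9@95] asks=[#7:7@104]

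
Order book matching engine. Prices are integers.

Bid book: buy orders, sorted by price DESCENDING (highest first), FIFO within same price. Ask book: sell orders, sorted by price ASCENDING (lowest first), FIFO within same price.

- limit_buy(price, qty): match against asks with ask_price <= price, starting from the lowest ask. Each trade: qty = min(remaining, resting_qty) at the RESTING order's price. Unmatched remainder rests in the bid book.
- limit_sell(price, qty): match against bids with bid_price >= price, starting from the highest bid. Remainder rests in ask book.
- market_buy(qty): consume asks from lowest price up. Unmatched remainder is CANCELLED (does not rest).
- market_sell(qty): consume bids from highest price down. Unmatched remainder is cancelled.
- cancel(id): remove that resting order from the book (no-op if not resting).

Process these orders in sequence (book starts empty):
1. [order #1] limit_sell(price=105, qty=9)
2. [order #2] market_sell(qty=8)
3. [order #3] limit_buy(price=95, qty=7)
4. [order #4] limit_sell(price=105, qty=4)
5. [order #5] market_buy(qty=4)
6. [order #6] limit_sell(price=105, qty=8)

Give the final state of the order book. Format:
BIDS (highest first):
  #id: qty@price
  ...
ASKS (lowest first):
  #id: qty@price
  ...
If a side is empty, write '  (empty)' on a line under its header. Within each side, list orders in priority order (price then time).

After op 1 [order #1] limit_sell(price=105, qty=9): fills=none; bids=[-] asks=[#1:9@105]
After op 2 [order #2] market_sell(qty=8): fills=none; bids=[-] asks=[#1:9@105]
After op 3 [order #3] limit_buy(price=95, qty=7): fills=none; bids=[#3:7@95] asks=[#1:9@105]
After op 4 [order #4] limit_sell(price=105, qty=4): fills=none; bids=[#3:7@95] asks=[#1:9@105 #4:4@105]
After op 5 [order #5] market_buy(qty=4): fills=#5x#1:4@105; bids=[#3:7@95] asks=[#1:5@105 #4:4@105]
After op 6 [order #6] limit_sell(price=105, qty=8): fills=none; bids=[#3:7@95] asks=[#1:5@105 #4:4@105 #6:8@105]

Answer: BIDS (highest first):
  #3: 7@95
ASKS (lowest first):
  #1: 5@105
  #4: 4@105
  #6: 8@105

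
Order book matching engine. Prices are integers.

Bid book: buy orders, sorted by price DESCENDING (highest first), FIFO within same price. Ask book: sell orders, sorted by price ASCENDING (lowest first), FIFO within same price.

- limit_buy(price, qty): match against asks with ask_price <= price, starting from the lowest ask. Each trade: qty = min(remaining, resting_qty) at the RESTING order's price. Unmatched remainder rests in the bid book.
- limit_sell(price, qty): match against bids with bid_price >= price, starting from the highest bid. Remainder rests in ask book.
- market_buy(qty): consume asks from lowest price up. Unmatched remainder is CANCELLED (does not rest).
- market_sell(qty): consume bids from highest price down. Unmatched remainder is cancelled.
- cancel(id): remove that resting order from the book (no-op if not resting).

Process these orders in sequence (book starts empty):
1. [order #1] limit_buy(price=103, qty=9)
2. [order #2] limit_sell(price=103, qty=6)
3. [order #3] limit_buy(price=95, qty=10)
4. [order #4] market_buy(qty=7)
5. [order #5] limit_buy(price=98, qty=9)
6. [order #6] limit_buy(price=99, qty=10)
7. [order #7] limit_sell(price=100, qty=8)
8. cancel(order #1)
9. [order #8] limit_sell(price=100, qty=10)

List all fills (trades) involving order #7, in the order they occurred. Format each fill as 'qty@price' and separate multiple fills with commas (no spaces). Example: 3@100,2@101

Answer: 3@103

Derivation:
After op 1 [order #1] limit_buy(price=103, qty=9): fills=none; bids=[#1:9@103] asks=[-]
After op 2 [order #2] limit_sell(price=103, qty=6): fills=#1x#2:6@103; bids=[#1:3@103] asks=[-]
After op 3 [order #3] limit_buy(price=95, qty=10): fills=none; bids=[#1:3@103 #3:10@95] asks=[-]
After op 4 [order #4] market_buy(qty=7): fills=none; bids=[#1:3@103 #3:10@95] asks=[-]
After op 5 [order #5] limit_buy(price=98, qty=9): fills=none; bids=[#1:3@103 #5:9@98 #3:10@95] asks=[-]
After op 6 [order #6] limit_buy(price=99, qty=10): fills=none; bids=[#1:3@103 #6:10@99 #5:9@98 #3:10@95] asks=[-]
After op 7 [order #7] limit_sell(price=100, qty=8): fills=#1x#7:3@103; bids=[#6:10@99 #5:9@98 #3:10@95] asks=[#7:5@100]
After op 8 cancel(order #1): fills=none; bids=[#6:10@99 #5:9@98 #3:10@95] asks=[#7:5@100]
After op 9 [order #8] limit_sell(price=100, qty=10): fills=none; bids=[#6:10@99 #5:9@98 #3:10@95] asks=[#7:5@100 #8:10@100]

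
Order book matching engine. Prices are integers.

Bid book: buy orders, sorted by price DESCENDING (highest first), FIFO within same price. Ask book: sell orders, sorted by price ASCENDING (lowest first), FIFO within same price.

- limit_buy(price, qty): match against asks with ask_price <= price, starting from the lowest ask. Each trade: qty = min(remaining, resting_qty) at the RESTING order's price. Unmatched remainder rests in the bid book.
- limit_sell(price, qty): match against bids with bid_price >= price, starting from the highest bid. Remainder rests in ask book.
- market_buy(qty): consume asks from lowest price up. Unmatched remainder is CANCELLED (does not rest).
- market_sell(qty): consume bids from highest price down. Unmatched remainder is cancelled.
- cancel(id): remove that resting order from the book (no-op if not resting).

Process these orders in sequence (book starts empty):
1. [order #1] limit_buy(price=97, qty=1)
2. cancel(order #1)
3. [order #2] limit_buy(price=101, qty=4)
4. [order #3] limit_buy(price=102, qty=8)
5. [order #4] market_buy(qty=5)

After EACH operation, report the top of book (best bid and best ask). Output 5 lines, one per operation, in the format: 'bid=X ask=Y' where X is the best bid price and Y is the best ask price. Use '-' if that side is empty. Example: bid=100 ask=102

Answer: bid=97 ask=-
bid=- ask=-
bid=101 ask=-
bid=102 ask=-
bid=102 ask=-

Derivation:
After op 1 [order #1] limit_buy(price=97, qty=1): fills=none; bids=[#1:1@97] asks=[-]
After op 2 cancel(order #1): fills=none; bids=[-] asks=[-]
After op 3 [order #2] limit_buy(price=101, qty=4): fills=none; bids=[#2:4@101] asks=[-]
After op 4 [order #3] limit_buy(price=102, qty=8): fills=none; bids=[#3:8@102 #2:4@101] asks=[-]
After op 5 [order #4] market_buy(qty=5): fills=none; bids=[#3:8@102 #2:4@101] asks=[-]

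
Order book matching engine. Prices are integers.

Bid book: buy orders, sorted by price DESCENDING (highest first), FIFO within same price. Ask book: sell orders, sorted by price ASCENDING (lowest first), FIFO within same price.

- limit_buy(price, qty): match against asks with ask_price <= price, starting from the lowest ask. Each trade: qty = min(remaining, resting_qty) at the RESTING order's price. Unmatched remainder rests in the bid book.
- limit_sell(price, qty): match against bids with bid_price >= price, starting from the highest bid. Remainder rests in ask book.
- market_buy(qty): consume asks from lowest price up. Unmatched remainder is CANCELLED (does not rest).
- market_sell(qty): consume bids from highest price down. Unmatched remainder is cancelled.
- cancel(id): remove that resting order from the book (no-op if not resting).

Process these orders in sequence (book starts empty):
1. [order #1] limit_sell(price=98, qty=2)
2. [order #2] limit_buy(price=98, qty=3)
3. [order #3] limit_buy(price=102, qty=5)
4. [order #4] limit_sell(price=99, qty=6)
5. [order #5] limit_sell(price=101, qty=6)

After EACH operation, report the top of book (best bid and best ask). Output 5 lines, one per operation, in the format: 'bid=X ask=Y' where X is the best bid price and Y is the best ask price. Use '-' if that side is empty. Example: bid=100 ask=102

After op 1 [order #1] limit_sell(price=98, qty=2): fills=none; bids=[-] asks=[#1:2@98]
After op 2 [order #2] limit_buy(price=98, qty=3): fills=#2x#1:2@98; bids=[#2:1@98] asks=[-]
After op 3 [order #3] limit_buy(price=102, qty=5): fills=none; bids=[#3:5@102 #2:1@98] asks=[-]
After op 4 [order #4] limit_sell(price=99, qty=6): fills=#3x#4:5@102; bids=[#2:1@98] asks=[#4:1@99]
After op 5 [order #5] limit_sell(price=101, qty=6): fills=none; bids=[#2:1@98] asks=[#4:1@99 #5:6@101]

Answer: bid=- ask=98
bid=98 ask=-
bid=102 ask=-
bid=98 ask=99
bid=98 ask=99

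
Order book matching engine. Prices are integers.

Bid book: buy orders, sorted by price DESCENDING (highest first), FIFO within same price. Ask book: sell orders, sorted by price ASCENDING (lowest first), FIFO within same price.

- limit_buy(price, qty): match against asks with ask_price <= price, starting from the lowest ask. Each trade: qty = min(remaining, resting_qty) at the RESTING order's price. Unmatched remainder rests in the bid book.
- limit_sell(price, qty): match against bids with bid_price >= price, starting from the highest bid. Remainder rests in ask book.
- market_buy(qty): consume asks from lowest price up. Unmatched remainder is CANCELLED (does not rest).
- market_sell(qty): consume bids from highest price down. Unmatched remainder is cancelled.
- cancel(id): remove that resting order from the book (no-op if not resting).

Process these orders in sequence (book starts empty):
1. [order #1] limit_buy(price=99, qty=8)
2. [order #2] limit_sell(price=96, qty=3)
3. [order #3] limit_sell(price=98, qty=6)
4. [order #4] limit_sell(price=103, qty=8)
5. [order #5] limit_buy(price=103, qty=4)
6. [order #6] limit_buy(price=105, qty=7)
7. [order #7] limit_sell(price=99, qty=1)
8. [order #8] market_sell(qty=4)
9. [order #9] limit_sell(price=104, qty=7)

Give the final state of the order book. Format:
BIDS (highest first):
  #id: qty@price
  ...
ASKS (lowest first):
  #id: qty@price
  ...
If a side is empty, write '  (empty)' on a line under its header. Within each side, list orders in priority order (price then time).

After op 1 [order #1] limit_buy(price=99, qty=8): fills=none; bids=[#1:8@99] asks=[-]
After op 2 [order #2] limit_sell(price=96, qty=3): fills=#1x#2:3@99; bids=[#1:5@99] asks=[-]
After op 3 [order #3] limit_sell(price=98, qty=6): fills=#1x#3:5@99; bids=[-] asks=[#3:1@98]
After op 4 [order #4] limit_sell(price=103, qty=8): fills=none; bids=[-] asks=[#3:1@98 #4:8@103]
After op 5 [order #5] limit_buy(price=103, qty=4): fills=#5x#3:1@98 #5x#4:3@103; bids=[-] asks=[#4:5@103]
After op 6 [order #6] limit_buy(price=105, qty=7): fills=#6x#4:5@103; bids=[#6:2@105] asks=[-]
After op 7 [order #7] limit_sell(price=99, qty=1): fills=#6x#7:1@105; bids=[#6:1@105] asks=[-]
After op 8 [order #8] market_sell(qty=4): fills=#6x#8:1@105; bids=[-] asks=[-]
After op 9 [order #9] limit_sell(price=104, qty=7): fills=none; bids=[-] asks=[#9:7@104]

Answer: BIDS (highest first):
  (empty)
ASKS (lowest first):
  #9: 7@104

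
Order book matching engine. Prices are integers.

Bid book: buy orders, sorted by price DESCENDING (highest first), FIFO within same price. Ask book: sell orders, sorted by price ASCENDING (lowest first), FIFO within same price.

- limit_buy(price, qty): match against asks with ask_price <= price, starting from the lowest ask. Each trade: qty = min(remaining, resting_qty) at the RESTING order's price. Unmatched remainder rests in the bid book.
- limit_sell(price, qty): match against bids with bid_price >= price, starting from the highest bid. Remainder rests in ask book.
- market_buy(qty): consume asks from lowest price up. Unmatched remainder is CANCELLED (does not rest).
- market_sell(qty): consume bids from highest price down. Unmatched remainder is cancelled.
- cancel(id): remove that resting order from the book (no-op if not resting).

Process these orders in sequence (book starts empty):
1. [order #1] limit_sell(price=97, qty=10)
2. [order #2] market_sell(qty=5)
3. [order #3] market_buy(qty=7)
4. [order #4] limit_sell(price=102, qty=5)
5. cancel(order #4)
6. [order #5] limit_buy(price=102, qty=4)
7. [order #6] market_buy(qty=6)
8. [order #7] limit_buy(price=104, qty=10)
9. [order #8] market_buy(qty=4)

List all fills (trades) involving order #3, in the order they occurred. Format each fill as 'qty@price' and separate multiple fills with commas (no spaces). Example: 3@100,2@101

Answer: 7@97

Derivation:
After op 1 [order #1] limit_sell(price=97, qty=10): fills=none; bids=[-] asks=[#1:10@97]
After op 2 [order #2] market_sell(qty=5): fills=none; bids=[-] asks=[#1:10@97]
After op 3 [order #3] market_buy(qty=7): fills=#3x#1:7@97; bids=[-] asks=[#1:3@97]
After op 4 [order #4] limit_sell(price=102, qty=5): fills=none; bids=[-] asks=[#1:3@97 #4:5@102]
After op 5 cancel(order #4): fills=none; bids=[-] asks=[#1:3@97]
After op 6 [order #5] limit_buy(price=102, qty=4): fills=#5x#1:3@97; bids=[#5:1@102] asks=[-]
After op 7 [order #6] market_buy(qty=6): fills=none; bids=[#5:1@102] asks=[-]
After op 8 [order #7] limit_buy(price=104, qty=10): fills=none; bids=[#7:10@104 #5:1@102] asks=[-]
After op 9 [order #8] market_buy(qty=4): fills=none; bids=[#7:10@104 #5:1@102] asks=[-]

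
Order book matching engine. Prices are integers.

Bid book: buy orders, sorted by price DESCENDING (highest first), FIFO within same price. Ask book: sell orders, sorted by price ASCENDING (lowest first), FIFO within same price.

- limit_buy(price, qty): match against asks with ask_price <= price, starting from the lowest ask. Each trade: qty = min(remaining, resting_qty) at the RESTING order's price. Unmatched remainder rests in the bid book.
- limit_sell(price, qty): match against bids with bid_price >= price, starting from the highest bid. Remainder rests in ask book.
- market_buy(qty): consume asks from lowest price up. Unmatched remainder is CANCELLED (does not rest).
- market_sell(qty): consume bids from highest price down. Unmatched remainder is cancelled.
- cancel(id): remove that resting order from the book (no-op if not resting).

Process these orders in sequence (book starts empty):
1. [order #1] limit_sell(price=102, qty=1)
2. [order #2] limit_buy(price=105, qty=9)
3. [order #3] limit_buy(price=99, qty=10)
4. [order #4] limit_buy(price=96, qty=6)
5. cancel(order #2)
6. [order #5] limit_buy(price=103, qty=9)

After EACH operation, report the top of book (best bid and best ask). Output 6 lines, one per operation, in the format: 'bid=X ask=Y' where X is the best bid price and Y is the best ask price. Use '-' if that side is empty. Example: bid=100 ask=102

After op 1 [order #1] limit_sell(price=102, qty=1): fills=none; bids=[-] asks=[#1:1@102]
After op 2 [order #2] limit_buy(price=105, qty=9): fills=#2x#1:1@102; bids=[#2:8@105] asks=[-]
After op 3 [order #3] limit_buy(price=99, qty=10): fills=none; bids=[#2:8@105 #3:10@99] asks=[-]
After op 4 [order #4] limit_buy(price=96, qty=6): fills=none; bids=[#2:8@105 #3:10@99 #4:6@96] asks=[-]
After op 5 cancel(order #2): fills=none; bids=[#3:10@99 #4:6@96] asks=[-]
After op 6 [order #5] limit_buy(price=103, qty=9): fills=none; bids=[#5:9@103 #3:10@99 #4:6@96] asks=[-]

Answer: bid=- ask=102
bid=105 ask=-
bid=105 ask=-
bid=105 ask=-
bid=99 ask=-
bid=103 ask=-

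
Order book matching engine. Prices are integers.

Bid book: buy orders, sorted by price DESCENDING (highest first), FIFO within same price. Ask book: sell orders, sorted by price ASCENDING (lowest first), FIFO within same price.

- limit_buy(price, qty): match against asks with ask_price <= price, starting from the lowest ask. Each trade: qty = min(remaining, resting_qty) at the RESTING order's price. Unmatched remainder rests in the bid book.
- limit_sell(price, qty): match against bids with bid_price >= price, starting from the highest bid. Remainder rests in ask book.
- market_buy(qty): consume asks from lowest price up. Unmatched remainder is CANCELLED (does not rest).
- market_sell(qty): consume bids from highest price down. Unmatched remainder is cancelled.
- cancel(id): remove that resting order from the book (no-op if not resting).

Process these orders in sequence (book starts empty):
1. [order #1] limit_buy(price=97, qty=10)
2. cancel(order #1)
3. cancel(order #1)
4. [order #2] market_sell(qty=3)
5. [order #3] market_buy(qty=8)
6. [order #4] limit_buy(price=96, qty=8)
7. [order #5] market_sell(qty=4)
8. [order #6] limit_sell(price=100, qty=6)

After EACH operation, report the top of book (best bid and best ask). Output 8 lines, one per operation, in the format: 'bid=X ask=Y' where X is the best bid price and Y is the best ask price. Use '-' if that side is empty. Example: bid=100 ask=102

Answer: bid=97 ask=-
bid=- ask=-
bid=- ask=-
bid=- ask=-
bid=- ask=-
bid=96 ask=-
bid=96 ask=-
bid=96 ask=100

Derivation:
After op 1 [order #1] limit_buy(price=97, qty=10): fills=none; bids=[#1:10@97] asks=[-]
After op 2 cancel(order #1): fills=none; bids=[-] asks=[-]
After op 3 cancel(order #1): fills=none; bids=[-] asks=[-]
After op 4 [order #2] market_sell(qty=3): fills=none; bids=[-] asks=[-]
After op 5 [order #3] market_buy(qty=8): fills=none; bids=[-] asks=[-]
After op 6 [order #4] limit_buy(price=96, qty=8): fills=none; bids=[#4:8@96] asks=[-]
After op 7 [order #5] market_sell(qty=4): fills=#4x#5:4@96; bids=[#4:4@96] asks=[-]
After op 8 [order #6] limit_sell(price=100, qty=6): fills=none; bids=[#4:4@96] asks=[#6:6@100]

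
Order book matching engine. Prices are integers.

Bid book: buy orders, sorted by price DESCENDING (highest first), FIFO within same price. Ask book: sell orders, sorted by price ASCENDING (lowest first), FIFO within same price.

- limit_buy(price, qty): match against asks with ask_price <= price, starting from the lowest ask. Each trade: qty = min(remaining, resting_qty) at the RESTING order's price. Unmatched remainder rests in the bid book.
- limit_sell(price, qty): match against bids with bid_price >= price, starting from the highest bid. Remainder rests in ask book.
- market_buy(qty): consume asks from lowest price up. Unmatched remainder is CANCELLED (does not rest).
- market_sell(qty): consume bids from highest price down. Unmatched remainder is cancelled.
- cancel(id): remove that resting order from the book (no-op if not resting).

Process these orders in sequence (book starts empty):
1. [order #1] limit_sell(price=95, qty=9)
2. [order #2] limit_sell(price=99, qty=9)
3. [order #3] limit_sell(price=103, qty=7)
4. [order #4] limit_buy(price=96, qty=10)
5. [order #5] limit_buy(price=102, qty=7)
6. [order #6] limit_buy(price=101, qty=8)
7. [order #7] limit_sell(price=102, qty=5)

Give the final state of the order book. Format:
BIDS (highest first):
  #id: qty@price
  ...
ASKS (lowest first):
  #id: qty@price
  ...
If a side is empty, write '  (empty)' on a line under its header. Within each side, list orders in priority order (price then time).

After op 1 [order #1] limit_sell(price=95, qty=9): fills=none; bids=[-] asks=[#1:9@95]
After op 2 [order #2] limit_sell(price=99, qty=9): fills=none; bids=[-] asks=[#1:9@95 #2:9@99]
After op 3 [order #3] limit_sell(price=103, qty=7): fills=none; bids=[-] asks=[#1:9@95 #2:9@99 #3:7@103]
After op 4 [order #4] limit_buy(price=96, qty=10): fills=#4x#1:9@95; bids=[#4:1@96] asks=[#2:9@99 #3:7@103]
After op 5 [order #5] limit_buy(price=102, qty=7): fills=#5x#2:7@99; bids=[#4:1@96] asks=[#2:2@99 #3:7@103]
After op 6 [order #6] limit_buy(price=101, qty=8): fills=#6x#2:2@99; bids=[#6:6@101 #4:1@96] asks=[#3:7@103]
After op 7 [order #7] limit_sell(price=102, qty=5): fills=none; bids=[#6:6@101 #4:1@96] asks=[#7:5@102 #3:7@103]

Answer: BIDS (highest first):
  #6: 6@101
  #4: 1@96
ASKS (lowest first):
  #7: 5@102
  #3: 7@103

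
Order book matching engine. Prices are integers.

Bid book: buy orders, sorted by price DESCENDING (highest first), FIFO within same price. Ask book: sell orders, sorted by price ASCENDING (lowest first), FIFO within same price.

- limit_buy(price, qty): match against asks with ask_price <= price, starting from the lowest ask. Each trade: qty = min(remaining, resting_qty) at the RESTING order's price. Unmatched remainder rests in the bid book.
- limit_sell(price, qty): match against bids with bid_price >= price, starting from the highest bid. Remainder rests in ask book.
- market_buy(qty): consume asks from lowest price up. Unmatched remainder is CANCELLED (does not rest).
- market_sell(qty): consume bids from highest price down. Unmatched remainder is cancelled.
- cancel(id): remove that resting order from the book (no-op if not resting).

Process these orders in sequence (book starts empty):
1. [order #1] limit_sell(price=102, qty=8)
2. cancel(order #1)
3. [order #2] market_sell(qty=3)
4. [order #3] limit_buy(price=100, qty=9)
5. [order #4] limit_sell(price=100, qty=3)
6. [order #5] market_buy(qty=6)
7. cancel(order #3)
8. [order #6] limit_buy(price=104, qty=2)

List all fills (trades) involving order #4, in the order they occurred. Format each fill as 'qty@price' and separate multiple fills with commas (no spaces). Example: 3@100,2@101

After op 1 [order #1] limit_sell(price=102, qty=8): fills=none; bids=[-] asks=[#1:8@102]
After op 2 cancel(order #1): fills=none; bids=[-] asks=[-]
After op 3 [order #2] market_sell(qty=3): fills=none; bids=[-] asks=[-]
After op 4 [order #3] limit_buy(price=100, qty=9): fills=none; bids=[#3:9@100] asks=[-]
After op 5 [order #4] limit_sell(price=100, qty=3): fills=#3x#4:3@100; bids=[#3:6@100] asks=[-]
After op 6 [order #5] market_buy(qty=6): fills=none; bids=[#3:6@100] asks=[-]
After op 7 cancel(order #3): fills=none; bids=[-] asks=[-]
After op 8 [order #6] limit_buy(price=104, qty=2): fills=none; bids=[#6:2@104] asks=[-]

Answer: 3@100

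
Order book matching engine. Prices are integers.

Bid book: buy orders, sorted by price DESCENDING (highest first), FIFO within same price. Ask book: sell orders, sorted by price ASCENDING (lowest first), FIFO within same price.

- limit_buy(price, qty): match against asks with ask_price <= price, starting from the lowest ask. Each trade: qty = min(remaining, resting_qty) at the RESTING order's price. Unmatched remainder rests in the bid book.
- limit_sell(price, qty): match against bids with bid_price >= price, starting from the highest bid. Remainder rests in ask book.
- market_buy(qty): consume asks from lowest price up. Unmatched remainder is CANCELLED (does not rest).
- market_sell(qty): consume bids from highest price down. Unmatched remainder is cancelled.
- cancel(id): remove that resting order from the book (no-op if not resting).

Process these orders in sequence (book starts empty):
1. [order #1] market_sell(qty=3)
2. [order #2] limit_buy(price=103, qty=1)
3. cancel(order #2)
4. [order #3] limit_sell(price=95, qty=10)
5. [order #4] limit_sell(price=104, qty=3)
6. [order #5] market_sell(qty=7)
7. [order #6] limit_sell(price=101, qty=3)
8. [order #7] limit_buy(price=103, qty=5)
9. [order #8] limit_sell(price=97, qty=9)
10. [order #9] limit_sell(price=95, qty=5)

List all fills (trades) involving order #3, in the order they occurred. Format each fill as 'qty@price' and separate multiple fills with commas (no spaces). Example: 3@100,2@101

Answer: 5@95

Derivation:
After op 1 [order #1] market_sell(qty=3): fills=none; bids=[-] asks=[-]
After op 2 [order #2] limit_buy(price=103, qty=1): fills=none; bids=[#2:1@103] asks=[-]
After op 3 cancel(order #2): fills=none; bids=[-] asks=[-]
After op 4 [order #3] limit_sell(price=95, qty=10): fills=none; bids=[-] asks=[#3:10@95]
After op 5 [order #4] limit_sell(price=104, qty=3): fills=none; bids=[-] asks=[#3:10@95 #4:3@104]
After op 6 [order #5] market_sell(qty=7): fills=none; bids=[-] asks=[#3:10@95 #4:3@104]
After op 7 [order #6] limit_sell(price=101, qty=3): fills=none; bids=[-] asks=[#3:10@95 #6:3@101 #4:3@104]
After op 8 [order #7] limit_buy(price=103, qty=5): fills=#7x#3:5@95; bids=[-] asks=[#3:5@95 #6:3@101 #4:3@104]
After op 9 [order #8] limit_sell(price=97, qty=9): fills=none; bids=[-] asks=[#3:5@95 #8:9@97 #6:3@101 #4:3@104]
After op 10 [order #9] limit_sell(price=95, qty=5): fills=none; bids=[-] asks=[#3:5@95 #9:5@95 #8:9@97 #6:3@101 #4:3@104]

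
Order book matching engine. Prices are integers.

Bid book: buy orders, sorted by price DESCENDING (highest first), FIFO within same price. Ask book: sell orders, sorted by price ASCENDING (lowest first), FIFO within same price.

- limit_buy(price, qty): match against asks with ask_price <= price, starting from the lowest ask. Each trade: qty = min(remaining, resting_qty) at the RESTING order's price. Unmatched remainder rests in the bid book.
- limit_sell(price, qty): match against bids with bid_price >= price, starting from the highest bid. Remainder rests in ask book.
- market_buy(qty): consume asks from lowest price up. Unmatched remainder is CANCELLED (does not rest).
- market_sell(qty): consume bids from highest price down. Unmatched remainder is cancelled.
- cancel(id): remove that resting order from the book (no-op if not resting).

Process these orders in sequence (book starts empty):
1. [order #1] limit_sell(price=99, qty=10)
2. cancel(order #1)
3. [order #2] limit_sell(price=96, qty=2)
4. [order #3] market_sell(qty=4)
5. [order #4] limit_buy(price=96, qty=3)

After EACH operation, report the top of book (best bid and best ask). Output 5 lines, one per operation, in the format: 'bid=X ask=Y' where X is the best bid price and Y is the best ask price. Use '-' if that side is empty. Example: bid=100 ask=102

After op 1 [order #1] limit_sell(price=99, qty=10): fills=none; bids=[-] asks=[#1:10@99]
After op 2 cancel(order #1): fills=none; bids=[-] asks=[-]
After op 3 [order #2] limit_sell(price=96, qty=2): fills=none; bids=[-] asks=[#2:2@96]
After op 4 [order #3] market_sell(qty=4): fills=none; bids=[-] asks=[#2:2@96]
After op 5 [order #4] limit_buy(price=96, qty=3): fills=#4x#2:2@96; bids=[#4:1@96] asks=[-]

Answer: bid=- ask=99
bid=- ask=-
bid=- ask=96
bid=- ask=96
bid=96 ask=-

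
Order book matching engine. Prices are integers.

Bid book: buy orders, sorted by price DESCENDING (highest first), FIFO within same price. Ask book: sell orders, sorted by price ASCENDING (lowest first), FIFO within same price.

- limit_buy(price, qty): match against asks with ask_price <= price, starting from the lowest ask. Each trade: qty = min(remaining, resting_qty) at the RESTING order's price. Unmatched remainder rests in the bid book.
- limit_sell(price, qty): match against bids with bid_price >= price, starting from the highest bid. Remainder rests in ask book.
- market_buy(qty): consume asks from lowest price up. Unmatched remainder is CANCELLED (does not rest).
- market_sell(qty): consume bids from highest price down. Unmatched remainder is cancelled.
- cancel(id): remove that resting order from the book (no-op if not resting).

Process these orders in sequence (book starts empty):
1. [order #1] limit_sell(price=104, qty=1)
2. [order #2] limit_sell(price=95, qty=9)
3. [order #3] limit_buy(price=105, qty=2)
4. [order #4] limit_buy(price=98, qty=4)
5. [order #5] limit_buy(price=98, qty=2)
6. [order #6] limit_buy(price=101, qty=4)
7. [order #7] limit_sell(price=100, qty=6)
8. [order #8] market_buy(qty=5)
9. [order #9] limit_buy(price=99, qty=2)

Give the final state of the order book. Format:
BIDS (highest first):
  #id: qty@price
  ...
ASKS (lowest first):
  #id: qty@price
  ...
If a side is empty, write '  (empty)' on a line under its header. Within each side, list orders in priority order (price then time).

After op 1 [order #1] limit_sell(price=104, qty=1): fills=none; bids=[-] asks=[#1:1@104]
After op 2 [order #2] limit_sell(price=95, qty=9): fills=none; bids=[-] asks=[#2:9@95 #1:1@104]
After op 3 [order #3] limit_buy(price=105, qty=2): fills=#3x#2:2@95; bids=[-] asks=[#2:7@95 #1:1@104]
After op 4 [order #4] limit_buy(price=98, qty=4): fills=#4x#2:4@95; bids=[-] asks=[#2:3@95 #1:1@104]
After op 5 [order #5] limit_buy(price=98, qty=2): fills=#5x#2:2@95; bids=[-] asks=[#2:1@95 #1:1@104]
After op 6 [order #6] limit_buy(price=101, qty=4): fills=#6x#2:1@95; bids=[#6:3@101] asks=[#1:1@104]
After op 7 [order #7] limit_sell(price=100, qty=6): fills=#6x#7:3@101; bids=[-] asks=[#7:3@100 #1:1@104]
After op 8 [order #8] market_buy(qty=5): fills=#8x#7:3@100 #8x#1:1@104; bids=[-] asks=[-]
After op 9 [order #9] limit_buy(price=99, qty=2): fills=none; bids=[#9:2@99] asks=[-]

Answer: BIDS (highest first):
  #9: 2@99
ASKS (lowest first):
  (empty)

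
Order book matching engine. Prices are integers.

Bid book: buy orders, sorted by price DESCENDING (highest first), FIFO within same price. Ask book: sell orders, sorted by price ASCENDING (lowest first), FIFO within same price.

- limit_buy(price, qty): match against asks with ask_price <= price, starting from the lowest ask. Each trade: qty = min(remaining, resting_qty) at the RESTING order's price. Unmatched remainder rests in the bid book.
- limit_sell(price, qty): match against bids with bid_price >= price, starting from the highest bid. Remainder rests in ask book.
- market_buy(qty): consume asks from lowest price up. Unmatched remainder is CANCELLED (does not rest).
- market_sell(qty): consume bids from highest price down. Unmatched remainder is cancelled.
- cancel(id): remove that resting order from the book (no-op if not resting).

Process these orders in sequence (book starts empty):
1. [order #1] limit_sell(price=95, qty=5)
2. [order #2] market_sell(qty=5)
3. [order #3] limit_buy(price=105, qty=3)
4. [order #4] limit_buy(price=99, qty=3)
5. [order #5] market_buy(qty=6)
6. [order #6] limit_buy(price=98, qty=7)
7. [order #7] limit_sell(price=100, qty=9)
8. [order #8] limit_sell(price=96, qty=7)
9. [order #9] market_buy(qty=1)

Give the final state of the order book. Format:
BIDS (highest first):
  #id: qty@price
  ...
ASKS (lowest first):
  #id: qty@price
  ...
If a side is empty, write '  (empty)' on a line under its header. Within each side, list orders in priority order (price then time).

After op 1 [order #1] limit_sell(price=95, qty=5): fills=none; bids=[-] asks=[#1:5@95]
After op 2 [order #2] market_sell(qty=5): fills=none; bids=[-] asks=[#1:5@95]
After op 3 [order #3] limit_buy(price=105, qty=3): fills=#3x#1:3@95; bids=[-] asks=[#1:2@95]
After op 4 [order #4] limit_buy(price=99, qty=3): fills=#4x#1:2@95; bids=[#4:1@99] asks=[-]
After op 5 [order #5] market_buy(qty=6): fills=none; bids=[#4:1@99] asks=[-]
After op 6 [order #6] limit_buy(price=98, qty=7): fills=none; bids=[#4:1@99 #6:7@98] asks=[-]
After op 7 [order #7] limit_sell(price=100, qty=9): fills=none; bids=[#4:1@99 #6:7@98] asks=[#7:9@100]
After op 8 [order #8] limit_sell(price=96, qty=7): fills=#4x#8:1@99 #6x#8:6@98; bids=[#6:1@98] asks=[#7:9@100]
After op 9 [order #9] market_buy(qty=1): fills=#9x#7:1@100; bids=[#6:1@98] asks=[#7:8@100]

Answer: BIDS (highest first):
  #6: 1@98
ASKS (lowest first):
  #7: 8@100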